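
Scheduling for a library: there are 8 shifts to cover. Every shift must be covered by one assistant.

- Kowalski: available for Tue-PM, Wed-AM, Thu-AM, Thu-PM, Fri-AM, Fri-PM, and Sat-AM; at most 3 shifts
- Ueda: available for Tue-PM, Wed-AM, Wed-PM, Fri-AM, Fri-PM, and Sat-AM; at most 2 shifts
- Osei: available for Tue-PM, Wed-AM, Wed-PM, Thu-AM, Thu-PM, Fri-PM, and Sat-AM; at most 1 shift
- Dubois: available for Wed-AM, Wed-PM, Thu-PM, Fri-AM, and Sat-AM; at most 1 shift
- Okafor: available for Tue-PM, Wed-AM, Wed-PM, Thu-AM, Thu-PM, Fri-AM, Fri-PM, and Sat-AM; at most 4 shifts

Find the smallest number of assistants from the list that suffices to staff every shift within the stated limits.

8 slots to fill and no one can take more than 4, so at least ⌈8/4⌉ = 2 assistants are needed.
Any 2 assistants together have capacity at most 4+3 = 7 < 8 slots, so 2 can never suffice.
Kowalski, Ueda, and Okafor alone can cover everything: Tue-PM→Kowalski, Wed-AM→Ueda, Wed-PM→Ueda, Thu-AM→Kowalski, Thu-PM→Kowalski, Fri-AM→Okafor, Fri-PM→Okafor, Sat-AM→Okafor.

3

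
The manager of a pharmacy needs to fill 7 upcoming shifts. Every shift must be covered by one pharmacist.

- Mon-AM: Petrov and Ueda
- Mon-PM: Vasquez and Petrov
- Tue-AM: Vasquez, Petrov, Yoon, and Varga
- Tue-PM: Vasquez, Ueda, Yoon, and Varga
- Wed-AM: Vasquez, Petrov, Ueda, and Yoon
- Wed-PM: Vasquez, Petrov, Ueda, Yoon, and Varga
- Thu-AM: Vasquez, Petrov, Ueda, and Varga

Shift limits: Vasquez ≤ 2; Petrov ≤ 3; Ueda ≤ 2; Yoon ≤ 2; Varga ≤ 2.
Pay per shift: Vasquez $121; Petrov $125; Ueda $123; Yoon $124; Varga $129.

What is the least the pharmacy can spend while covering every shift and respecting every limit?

$861

Picking the cheapest available pharmacist for each shift independently would cost $849, but that ignores the shift limits.
An optimal schedule: Mon-AM→Ueda, Mon-PM→Vasquez, Tue-AM→Vasquez, Tue-PM→Ueda, Wed-AM→Yoon, Wed-PM→Yoon, Thu-AM→Petrov.
Total: 123 + 121 + 121 + 123 + 124 + 124 + 125 = $861.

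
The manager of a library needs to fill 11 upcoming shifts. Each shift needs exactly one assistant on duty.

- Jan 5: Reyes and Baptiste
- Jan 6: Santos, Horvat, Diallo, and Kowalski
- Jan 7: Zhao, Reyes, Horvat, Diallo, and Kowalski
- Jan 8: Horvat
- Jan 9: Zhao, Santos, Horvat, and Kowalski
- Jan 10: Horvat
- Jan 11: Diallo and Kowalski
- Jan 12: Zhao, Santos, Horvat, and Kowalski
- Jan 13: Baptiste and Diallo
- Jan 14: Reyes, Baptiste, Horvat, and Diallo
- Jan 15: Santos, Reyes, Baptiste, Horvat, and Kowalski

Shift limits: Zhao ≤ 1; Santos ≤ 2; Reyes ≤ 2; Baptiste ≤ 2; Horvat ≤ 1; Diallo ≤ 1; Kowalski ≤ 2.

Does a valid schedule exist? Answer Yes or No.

No

Total capacity is 11 and 11 slots are needed, so capacity alone doesn't rule it out.
Shifts {Jan 8, Jan 10} need 2 worker-slots in total, but the assistants available for any of those shifts (Horvat) can supply at most 1 among them. So no valid schedule exists.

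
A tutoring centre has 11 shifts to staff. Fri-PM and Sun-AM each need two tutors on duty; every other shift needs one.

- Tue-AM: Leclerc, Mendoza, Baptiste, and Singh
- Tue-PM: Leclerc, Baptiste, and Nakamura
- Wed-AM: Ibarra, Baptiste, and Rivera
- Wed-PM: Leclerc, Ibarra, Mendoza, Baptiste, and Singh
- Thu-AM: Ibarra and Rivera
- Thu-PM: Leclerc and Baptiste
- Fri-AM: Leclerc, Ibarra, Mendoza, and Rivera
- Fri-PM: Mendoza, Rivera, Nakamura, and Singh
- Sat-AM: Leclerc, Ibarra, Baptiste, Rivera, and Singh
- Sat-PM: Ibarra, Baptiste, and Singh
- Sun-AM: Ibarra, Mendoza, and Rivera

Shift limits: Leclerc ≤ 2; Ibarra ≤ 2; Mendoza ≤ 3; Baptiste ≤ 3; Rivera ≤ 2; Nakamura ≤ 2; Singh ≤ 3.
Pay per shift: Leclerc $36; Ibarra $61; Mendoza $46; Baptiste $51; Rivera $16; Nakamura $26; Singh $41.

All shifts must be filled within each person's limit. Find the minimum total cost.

$468

Picking the cheapest available tutor for each shift independently would cost $343, but that ignores the shift limits.
An optimal schedule: Tue-AM→Leclerc, Tue-PM→Nakamura, Wed-AM→Baptiste, Wed-PM→Singh, Thu-AM→Rivera, Thu-PM→Leclerc, Fri-AM→Mendoza, Fri-PM→Nakamura+Mendoza, Sat-AM→Singh, Sat-PM→Singh, Sun-AM→Rivera+Mendoza.
Total: 36 + 26 + 51 + 41 + 16 + 36 + 46 + 26 + 46 + 41 + 41 + 16 + 46 = $468.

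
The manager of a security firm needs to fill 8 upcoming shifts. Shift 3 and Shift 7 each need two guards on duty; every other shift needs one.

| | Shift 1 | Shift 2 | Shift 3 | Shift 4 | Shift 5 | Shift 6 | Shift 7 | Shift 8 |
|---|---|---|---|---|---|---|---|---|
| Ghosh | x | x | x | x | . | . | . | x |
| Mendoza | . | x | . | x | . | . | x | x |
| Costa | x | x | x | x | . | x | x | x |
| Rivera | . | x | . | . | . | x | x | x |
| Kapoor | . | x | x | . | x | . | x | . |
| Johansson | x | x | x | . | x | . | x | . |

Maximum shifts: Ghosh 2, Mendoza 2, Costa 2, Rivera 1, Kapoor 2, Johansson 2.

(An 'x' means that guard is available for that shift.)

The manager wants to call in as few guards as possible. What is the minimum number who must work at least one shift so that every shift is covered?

10 slots to fill and no one can take more than 2, so at least ⌈10/2⌉ = 5 guards are needed.
Ghosh, Mendoza, Costa, Kapoor, and Johansson alone can cover everything: Shift 1→Ghosh, Shift 2→Mendoza, Shift 3→Costa+Johansson, Shift 4→Ghosh, Shift 5→Kapoor, Shift 6→Costa, Shift 7→Kapoor+Johansson, Shift 8→Mendoza.

5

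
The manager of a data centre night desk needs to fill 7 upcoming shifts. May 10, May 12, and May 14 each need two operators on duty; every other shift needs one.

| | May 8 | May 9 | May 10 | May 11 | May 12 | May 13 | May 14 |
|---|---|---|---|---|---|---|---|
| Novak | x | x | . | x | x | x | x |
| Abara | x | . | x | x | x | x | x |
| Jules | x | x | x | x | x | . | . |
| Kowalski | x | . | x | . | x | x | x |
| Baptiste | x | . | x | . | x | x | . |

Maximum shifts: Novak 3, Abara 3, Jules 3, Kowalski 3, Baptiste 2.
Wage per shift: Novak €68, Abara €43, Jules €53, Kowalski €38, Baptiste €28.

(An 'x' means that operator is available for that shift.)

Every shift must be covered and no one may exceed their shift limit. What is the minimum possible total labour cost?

€405

Picking the cheapest available operator for each shift independently would cost €365, but that ignores the shift limits.
An optimal schedule: May 8→Baptiste, May 9→Jules, May 10→Kowalski+Abara, May 11→Abara, May 12→Kowalski+Jules, May 13→Baptiste, May 14→Kowalski+Abara.
Total: 28 + 53 + 38 + 43 + 43 + 38 + 53 + 28 + 38 + 43 = €405.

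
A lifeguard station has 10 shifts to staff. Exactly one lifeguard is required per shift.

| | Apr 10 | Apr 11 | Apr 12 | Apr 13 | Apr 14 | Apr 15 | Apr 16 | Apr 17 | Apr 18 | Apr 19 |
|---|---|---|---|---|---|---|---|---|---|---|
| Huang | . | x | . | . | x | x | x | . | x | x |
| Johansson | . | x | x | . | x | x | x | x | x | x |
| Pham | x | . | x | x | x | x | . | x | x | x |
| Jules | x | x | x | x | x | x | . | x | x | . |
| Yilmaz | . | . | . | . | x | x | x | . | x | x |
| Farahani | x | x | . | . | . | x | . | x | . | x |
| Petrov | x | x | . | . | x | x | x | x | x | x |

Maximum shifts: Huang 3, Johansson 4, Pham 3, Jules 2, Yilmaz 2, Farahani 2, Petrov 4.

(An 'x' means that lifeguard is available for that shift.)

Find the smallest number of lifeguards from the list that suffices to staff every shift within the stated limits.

3

10 slots to fill and no one can take more than 4, so at least ⌈10/4⌉ = 3 lifeguards are needed.
Huang, Johansson, and Pham alone can cover everything: Apr 10→Pham, Apr 11→Huang, Apr 12→Johansson, Apr 13→Pham, Apr 14→Huang, Apr 15→Johansson, Apr 16→Huang, Apr 17→Johansson, Apr 18→Johansson, Apr 19→Pham.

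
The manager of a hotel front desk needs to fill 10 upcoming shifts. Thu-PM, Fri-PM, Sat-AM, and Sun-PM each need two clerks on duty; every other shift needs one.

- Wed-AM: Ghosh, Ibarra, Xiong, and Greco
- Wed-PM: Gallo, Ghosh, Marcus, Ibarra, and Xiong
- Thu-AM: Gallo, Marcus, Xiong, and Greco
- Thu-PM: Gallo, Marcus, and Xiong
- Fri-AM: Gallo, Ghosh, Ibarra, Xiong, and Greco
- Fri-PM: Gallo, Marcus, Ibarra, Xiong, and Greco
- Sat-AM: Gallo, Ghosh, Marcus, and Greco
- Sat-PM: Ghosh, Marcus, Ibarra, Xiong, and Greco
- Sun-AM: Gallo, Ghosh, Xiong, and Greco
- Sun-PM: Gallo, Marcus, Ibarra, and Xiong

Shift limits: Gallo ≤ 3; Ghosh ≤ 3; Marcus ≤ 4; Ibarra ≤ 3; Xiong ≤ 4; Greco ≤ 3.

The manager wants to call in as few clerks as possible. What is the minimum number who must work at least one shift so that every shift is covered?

4

14 slots to fill and no one can take more than 4, so at least ⌈14/4⌉ = 4 clerks are needed.
Gallo, Ghosh, Marcus, and Xiong alone can cover everything: Wed-AM→Ghosh, Wed-PM→Xiong, Thu-AM→Gallo, Thu-PM→Gallo+Marcus, Fri-AM→Gallo, Fri-PM→Marcus+Xiong, Sat-AM→Ghosh+Marcus, Sat-PM→Ghosh, Sun-AM→Xiong, Sun-PM→Marcus+Xiong.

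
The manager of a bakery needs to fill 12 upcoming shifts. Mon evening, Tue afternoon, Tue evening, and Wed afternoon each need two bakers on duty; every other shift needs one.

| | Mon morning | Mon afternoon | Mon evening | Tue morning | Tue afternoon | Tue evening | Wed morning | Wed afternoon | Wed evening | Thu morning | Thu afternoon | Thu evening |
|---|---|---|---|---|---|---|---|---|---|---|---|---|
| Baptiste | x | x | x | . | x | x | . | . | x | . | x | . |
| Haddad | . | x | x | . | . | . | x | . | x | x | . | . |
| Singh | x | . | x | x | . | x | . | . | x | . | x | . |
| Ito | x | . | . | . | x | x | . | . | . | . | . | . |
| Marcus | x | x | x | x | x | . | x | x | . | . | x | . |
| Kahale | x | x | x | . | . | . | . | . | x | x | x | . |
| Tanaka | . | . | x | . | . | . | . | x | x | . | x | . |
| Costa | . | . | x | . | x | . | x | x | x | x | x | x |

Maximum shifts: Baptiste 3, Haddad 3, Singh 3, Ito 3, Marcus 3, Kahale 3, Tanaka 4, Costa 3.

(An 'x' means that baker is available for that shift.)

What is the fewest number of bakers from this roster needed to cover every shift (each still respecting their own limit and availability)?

16 slots to fill and no one can take more than 4, so at least ⌈16/4⌉ = 4 bakers are needed.
Any 4 bakers together have capacity at most 4+3+3+3 = 13 < 16 slots, so 4 can never suffice.
Baptiste, Haddad, Singh, Tanaka, and Costa alone can cover everything: Mon morning→Baptiste, Mon afternoon→Haddad, Mon evening→Singh+Tanaka, Tue morning→Singh, Tue afternoon→Baptiste+Costa, Tue evening→Baptiste+Singh, Wed morning→Haddad, Wed afternoon→Tanaka+Costa, Wed evening→Tanaka, Thu morning→Haddad, Thu afternoon→Tanaka, Thu evening→Costa.

5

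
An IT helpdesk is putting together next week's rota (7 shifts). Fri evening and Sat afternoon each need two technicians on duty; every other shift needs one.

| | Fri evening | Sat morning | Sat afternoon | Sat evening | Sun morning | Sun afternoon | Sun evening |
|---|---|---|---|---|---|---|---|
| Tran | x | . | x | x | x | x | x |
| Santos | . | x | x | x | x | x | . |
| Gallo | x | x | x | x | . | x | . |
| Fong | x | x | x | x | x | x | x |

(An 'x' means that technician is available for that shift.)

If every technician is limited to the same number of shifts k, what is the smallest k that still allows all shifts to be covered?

3

With 4 technicians and 9 worker-slots to fill, someone must work at least ⌈9/4⌉ = 3 shifts, so k ≥ 3.
k = 3 works: Fri evening→Tran+Gallo, Sat morning→Santos, Sat afternoon→Gallo+Fong, Sat evening→Santos, Sun morning→Tran, Sun afternoon→Santos, Sun evening→Tran.
Loads: Tran 3, Santos 3, Gallo 2, Fong 1 — all ≤ 3.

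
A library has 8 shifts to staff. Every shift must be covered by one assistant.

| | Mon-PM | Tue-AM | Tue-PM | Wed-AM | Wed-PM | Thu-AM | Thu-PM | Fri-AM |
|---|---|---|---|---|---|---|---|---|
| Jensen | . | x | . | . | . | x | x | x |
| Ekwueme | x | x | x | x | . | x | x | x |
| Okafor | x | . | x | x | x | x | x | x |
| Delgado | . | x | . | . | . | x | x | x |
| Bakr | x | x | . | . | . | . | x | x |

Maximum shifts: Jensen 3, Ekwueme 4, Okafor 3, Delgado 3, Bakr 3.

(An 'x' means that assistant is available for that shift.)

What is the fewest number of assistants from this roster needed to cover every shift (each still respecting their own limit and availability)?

8 slots to fill and no one can take more than 4, so at least ⌈8/4⌉ = 2 assistants are needed.
Any 2 assistants together have capacity at most 4+3 = 7 < 8 slots, so 2 can never suffice.
Jensen, Ekwueme, and Okafor alone can cover everything: Mon-PM→Ekwueme, Tue-AM→Jensen, Tue-PM→Ekwueme, Wed-AM→Ekwueme, Wed-PM→Okafor, Thu-AM→Jensen, Thu-PM→Jensen, Fri-AM→Ekwueme.

3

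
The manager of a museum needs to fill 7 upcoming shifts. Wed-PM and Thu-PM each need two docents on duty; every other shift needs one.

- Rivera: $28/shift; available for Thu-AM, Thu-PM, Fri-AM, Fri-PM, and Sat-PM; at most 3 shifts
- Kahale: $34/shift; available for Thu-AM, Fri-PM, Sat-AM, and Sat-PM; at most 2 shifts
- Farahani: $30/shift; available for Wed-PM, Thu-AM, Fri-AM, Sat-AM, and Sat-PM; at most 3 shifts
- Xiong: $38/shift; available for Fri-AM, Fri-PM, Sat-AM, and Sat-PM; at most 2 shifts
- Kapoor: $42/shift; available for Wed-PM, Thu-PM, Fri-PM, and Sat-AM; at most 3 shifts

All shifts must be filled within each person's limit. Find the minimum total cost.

$292

Wed-PM can only be covered by Farahani and Kapoor, so that assignment is forced.
Thu-PM can only be covered by Rivera and Kapoor, so that assignment is forced.
Picking the cheapest available docent for each shift independently would cost $284, but that ignores the shift limits.
An optimal schedule: Wed-PM→Farahani+Kapoor, Thu-AM→Rivera, Thu-PM→Rivera+Kapoor, Fri-AM→Rivera, Fri-PM→Kahale, Sat-AM→Farahani, Sat-PM→Farahani.
Total: 30 + 42 + 28 + 28 + 42 + 28 + 34 + 30 + 30 = $292.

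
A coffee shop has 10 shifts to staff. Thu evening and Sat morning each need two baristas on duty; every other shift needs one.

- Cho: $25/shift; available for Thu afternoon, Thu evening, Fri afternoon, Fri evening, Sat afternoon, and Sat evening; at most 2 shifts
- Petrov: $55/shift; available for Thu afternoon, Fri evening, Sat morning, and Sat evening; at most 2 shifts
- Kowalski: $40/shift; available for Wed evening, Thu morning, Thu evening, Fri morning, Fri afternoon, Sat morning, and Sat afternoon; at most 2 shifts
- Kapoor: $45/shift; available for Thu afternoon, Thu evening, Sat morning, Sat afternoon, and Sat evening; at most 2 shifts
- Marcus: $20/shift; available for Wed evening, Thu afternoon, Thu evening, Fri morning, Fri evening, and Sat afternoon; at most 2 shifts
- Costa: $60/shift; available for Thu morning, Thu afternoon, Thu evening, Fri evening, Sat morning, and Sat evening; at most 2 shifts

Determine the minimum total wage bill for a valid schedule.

Picking the cheapest available barista for each shift independently would cost $320, but that ignores the shift limits.
An optimal schedule: Wed evening→Kowalski, Thu morning→Kowalski, Thu afternoon→Petrov, Thu evening→Marcus+Costa, Fri morning→Marcus, Fri afternoon→Cho, Fri evening→Cho, Sat morning→Kapoor+Costa, Sat afternoon→Kapoor, Sat evening→Petrov.
Total: 40 + 40 + 55 + 20 + 60 + 20 + 25 + 25 + 45 + 60 + 45 + 55 = $490.

$490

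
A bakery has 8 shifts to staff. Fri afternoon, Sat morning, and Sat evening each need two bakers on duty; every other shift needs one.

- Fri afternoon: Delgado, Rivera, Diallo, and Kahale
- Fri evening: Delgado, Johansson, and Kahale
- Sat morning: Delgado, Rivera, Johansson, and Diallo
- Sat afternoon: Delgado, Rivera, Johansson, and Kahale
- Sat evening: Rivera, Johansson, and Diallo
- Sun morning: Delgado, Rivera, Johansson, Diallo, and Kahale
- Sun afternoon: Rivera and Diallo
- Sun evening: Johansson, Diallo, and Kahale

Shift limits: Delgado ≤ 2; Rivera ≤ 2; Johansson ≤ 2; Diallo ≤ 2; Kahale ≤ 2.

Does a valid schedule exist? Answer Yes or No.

Total capacity is 2+2+2+2+2 = 10 but 11 worker-slots are needed — infeasible.

No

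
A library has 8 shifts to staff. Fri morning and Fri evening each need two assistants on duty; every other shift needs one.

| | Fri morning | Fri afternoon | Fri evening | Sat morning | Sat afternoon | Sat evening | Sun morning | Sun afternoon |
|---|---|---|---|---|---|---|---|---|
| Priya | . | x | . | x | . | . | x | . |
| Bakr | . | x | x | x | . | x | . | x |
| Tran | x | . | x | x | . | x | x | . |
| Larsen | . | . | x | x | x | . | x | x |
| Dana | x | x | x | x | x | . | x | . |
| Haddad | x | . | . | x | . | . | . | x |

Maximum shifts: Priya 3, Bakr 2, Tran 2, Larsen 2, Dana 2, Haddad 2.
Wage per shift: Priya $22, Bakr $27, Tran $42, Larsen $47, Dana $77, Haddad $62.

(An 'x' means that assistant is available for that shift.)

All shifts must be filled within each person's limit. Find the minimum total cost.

$360

Picking the cheapest available assistant for each shift independently would cost $340, but that ignores the shift limits.
An optimal schedule: Fri morning→Tran+Haddad, Fri afternoon→Priya, Fri evening→Tran+Larsen, Sat morning→Priya, Sat afternoon→Larsen, Sat evening→Bakr, Sun morning→Priya, Sun afternoon→Bakr.
Total: 42 + 62 + 22 + 42 + 47 + 22 + 47 + 27 + 22 + 27 = $360.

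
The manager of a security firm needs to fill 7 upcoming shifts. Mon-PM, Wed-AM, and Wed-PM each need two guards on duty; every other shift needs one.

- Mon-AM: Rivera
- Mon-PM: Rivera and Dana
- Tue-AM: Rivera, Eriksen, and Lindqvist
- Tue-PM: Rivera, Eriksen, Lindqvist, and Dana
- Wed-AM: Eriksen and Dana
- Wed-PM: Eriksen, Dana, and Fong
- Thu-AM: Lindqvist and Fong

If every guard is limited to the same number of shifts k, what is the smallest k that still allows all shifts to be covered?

2

With 5 guards and 10 worker-slots to fill, someone must work at least ⌈10/5⌉ = 2 shifts, so k ≥ 2.
k = 2 works: Mon-AM→Rivera, Mon-PM→Rivera+Dana, Tue-AM→Lindqvist, Tue-PM→Lindqvist, Wed-AM→Eriksen+Dana, Wed-PM→Eriksen+Fong, Thu-AM→Fong.
Loads: Rivera 2, Eriksen 2, Lindqvist 2, Dana 2, Fong 2 — all ≤ 2.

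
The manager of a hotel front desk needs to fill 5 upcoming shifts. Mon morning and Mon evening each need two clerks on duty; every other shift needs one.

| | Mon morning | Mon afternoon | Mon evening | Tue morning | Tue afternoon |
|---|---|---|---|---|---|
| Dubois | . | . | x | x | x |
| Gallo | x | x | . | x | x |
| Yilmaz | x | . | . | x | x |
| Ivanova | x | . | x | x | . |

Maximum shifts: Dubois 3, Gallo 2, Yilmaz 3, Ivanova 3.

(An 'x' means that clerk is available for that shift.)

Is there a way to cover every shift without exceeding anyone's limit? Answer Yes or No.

Mon afternoon can only be covered by Gallo, so that assignment is forced.
Mon evening can only be covered by Dubois and Ivanova, so that assignment is forced.
One valid schedule: Mon morning→Gallo+Yilmaz, Mon afternoon→Gallo, Mon evening→Dubois+Ivanova, Tue morning→Dubois, Tue afternoon→Dubois.
Loads: Dubois 3/3, Gallo 2/2, Yilmaz 1/3, Ivanova 1/3 — all within limits.

Yes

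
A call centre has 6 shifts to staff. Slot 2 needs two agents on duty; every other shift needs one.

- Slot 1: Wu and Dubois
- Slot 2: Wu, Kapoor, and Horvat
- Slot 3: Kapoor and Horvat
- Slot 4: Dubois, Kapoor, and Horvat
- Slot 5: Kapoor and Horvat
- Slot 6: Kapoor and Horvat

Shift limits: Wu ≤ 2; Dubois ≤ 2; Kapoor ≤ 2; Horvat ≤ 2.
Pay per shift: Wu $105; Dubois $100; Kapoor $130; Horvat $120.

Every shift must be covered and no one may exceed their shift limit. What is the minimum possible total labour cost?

$805

Picking the cheapest available agent for each shift independently would cost $785, but that ignores the shift limits.
An optimal schedule: Slot 1→Dubois, Slot 2→Wu+Kapoor, Slot 3→Horvat, Slot 4→Dubois, Slot 5→Horvat, Slot 6→Kapoor.
Total: 100 + 105 + 130 + 120 + 100 + 120 + 130 = $805.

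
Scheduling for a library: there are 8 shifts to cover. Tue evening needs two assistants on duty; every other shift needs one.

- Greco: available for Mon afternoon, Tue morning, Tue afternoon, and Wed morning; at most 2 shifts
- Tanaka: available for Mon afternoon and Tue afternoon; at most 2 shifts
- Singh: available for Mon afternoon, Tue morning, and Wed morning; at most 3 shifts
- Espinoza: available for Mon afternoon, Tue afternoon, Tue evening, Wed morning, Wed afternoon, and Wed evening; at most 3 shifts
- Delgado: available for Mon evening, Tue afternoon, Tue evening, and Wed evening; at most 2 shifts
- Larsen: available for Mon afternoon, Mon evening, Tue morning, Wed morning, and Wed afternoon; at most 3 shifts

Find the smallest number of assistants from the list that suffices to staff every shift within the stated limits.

4

9 slots to fill and no one can take more than 3, so at least ⌈9/3⌉ = 3 assistants are needed.
No set of 3 assistants can cover every shift (each such set leaves at least one shift with no one available or exceeds a cap).
Greco, Tanaka, Espinoza, and Delgado alone can cover everything: Mon afternoon→Tanaka, Mon evening→Delgado, Tue morning→Greco, Tue afternoon→Tanaka, Tue evening→Espinoza+Delgado, Wed morning→Greco, Wed afternoon→Espinoza, Wed evening→Espinoza.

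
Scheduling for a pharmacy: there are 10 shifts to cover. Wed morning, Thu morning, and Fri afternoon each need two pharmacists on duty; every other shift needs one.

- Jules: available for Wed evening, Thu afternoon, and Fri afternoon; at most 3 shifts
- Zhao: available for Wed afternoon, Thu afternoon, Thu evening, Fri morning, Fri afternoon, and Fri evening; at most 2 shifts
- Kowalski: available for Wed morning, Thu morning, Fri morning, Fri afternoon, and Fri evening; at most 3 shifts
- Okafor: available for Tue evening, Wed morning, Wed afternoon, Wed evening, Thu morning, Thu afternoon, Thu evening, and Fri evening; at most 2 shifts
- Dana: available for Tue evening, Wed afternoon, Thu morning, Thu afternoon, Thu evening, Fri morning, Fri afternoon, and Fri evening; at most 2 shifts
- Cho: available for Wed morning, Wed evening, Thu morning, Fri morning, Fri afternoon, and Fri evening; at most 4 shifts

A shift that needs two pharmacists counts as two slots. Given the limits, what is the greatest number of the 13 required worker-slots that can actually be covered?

13

Total capacity across all pharmacists is 3+2+3+2+2+4 = 16, and 13 slots are needed, so at most 13 can be filled.
An assignment achieving 13: Tue evening→Okafor, Wed morning→Kowalski+Okafor, Wed afternoon→Zhao, Wed evening→Jules, Thu morning→Kowalski+Dana, Thu afternoon→Jules, Thu evening→Zhao, Fri morning→Kowalski, Fri afternoon→Jules+Dana, Fri evening→Cho.
Loads: Jules 3/3, Zhao 2/2, Kowalski 3/3, Okafor 2/2, Dana 2/2, Cho 1/4.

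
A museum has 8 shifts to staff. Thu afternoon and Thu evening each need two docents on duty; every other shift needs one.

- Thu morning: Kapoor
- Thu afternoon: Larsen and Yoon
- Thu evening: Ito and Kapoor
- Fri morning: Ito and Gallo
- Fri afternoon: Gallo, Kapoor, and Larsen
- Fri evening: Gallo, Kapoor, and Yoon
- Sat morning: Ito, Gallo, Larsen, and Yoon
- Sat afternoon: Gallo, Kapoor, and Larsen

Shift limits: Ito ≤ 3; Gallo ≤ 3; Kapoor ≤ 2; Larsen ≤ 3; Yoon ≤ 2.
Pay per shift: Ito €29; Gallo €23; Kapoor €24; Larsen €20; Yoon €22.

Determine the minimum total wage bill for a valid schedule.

€227

Thu morning can only be covered by Kapoor, so that assignment is forced.
Thu afternoon can only be covered by Larsen and Yoon, so that assignment is forced.
Thu evening can only be covered by Ito and Kapoor, so that assignment is forced.
Picking the cheapest available docent for each shift independently would cost €224, but that ignores the shift limits.
An optimal schedule: Thu morning→Kapoor, Thu afternoon→Larsen+Yoon, Thu evening→Kapoor+Ito, Fri morning→Gallo, Fri afternoon→Larsen, Fri evening→Yoon, Sat morning→Gallo, Sat afternoon→Larsen.
Total: 24 + 20 + 22 + 24 + 29 + 23 + 20 + 22 + 23 + 20 = €227.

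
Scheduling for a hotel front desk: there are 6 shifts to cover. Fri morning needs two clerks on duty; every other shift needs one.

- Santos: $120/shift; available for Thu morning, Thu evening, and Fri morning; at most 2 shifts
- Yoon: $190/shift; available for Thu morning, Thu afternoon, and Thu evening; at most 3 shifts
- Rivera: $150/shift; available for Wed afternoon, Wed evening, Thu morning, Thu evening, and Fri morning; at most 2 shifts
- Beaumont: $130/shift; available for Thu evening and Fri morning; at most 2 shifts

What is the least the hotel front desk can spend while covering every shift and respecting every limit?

$990

Wed afternoon can only be covered by Rivera, so that assignment is forced.
Wed evening can only be covered by Rivera, so that assignment is forced.
Thu afternoon can only be covered by Yoon, so that assignment is forced.
Picking the cheapest available clerk for each shift independently would cost $980, but that ignores the shift limits.
An optimal schedule: Wed afternoon→Rivera, Wed evening→Rivera, Thu morning→Santos, Thu afternoon→Yoon, Thu evening→Beaumont, Fri morning→Santos+Beaumont.
Total: 150 + 150 + 120 + 190 + 130 + 120 + 130 = $990.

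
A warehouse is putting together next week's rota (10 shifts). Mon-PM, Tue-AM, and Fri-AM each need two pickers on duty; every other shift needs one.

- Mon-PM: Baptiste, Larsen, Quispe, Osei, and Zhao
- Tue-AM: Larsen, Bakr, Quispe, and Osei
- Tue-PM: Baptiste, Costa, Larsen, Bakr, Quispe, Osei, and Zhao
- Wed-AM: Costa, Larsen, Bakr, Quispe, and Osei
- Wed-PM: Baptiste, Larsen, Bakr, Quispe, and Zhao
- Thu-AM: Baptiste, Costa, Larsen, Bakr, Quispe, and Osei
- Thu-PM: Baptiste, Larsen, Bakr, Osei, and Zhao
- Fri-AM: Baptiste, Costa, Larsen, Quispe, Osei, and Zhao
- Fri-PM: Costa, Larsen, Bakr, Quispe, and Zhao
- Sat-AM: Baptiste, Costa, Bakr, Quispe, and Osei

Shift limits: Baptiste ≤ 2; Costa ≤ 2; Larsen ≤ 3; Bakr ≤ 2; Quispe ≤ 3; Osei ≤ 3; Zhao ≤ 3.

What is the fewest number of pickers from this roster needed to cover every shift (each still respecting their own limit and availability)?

13 slots to fill and no one can take more than 3, so at least ⌈13/3⌉ = 5 pickers are needed.
Baptiste, Costa, Larsen, Quispe, and Osei alone can cover everything: Mon-PM→Larsen+Osei, Tue-AM→Larsen+Quispe, Tue-PM→Larsen, Wed-AM→Costa, Wed-PM→Baptiste, Thu-AM→Osei, Thu-PM→Baptiste, Fri-AM→Quispe+Osei, Fri-PM→Costa, Sat-AM→Quispe.

5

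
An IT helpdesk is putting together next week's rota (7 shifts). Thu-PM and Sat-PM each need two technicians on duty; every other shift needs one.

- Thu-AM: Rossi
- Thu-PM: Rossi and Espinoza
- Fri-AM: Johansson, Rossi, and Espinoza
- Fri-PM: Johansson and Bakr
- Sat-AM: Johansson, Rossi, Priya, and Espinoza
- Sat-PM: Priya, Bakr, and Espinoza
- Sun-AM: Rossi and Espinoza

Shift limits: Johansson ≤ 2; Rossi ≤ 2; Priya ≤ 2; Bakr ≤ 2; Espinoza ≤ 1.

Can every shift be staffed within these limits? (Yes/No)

Total capacity is 9 and 9 slots are needed, so capacity alone doesn't rule it out.
Shifts {Thu-AM, Thu-PM, Sun-AM} need 4 worker-slots in total, but the technicians available for any of those shifts (Rossi and Espinoza) can supply at most 3 among them. So no valid schedule exists.

No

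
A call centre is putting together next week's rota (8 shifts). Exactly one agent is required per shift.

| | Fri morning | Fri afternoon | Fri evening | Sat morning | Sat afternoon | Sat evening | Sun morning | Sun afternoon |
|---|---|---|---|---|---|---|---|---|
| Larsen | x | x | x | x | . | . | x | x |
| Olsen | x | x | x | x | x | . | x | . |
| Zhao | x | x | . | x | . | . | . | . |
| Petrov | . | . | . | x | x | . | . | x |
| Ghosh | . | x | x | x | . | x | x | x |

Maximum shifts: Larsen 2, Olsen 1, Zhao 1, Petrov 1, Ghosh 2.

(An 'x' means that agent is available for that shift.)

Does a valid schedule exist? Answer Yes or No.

Total capacity is 2+1+1+1+2 = 7 but 8 worker-slots are needed — infeasible.

No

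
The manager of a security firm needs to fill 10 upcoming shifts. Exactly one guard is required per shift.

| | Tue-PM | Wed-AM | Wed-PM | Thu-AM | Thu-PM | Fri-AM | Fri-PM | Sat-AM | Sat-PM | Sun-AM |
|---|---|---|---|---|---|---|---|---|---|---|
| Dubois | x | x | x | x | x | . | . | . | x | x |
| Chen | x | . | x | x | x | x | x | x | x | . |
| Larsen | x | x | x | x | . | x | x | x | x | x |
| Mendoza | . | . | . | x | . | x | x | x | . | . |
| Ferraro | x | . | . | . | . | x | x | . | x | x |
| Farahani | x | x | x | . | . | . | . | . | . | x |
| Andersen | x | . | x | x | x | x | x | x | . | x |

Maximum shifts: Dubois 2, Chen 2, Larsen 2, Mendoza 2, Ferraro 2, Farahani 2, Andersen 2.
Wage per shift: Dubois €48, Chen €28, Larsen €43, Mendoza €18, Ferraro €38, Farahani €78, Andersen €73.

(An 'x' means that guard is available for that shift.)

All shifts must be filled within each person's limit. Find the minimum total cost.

Picking the cheapest available guard for each shift independently would cost €265, but that ignores the shift limits.
An optimal schedule: Tue-PM→Ferraro, Wed-AM→Dubois, Wed-PM→Larsen, Thu-AM→Larsen, Thu-PM→Dubois, Fri-AM→Mendoza, Fri-PM→Mendoza, Sat-AM→Chen, Sat-PM→Chen, Sun-AM→Ferraro.
Total: 38 + 48 + 43 + 43 + 48 + 18 + 18 + 28 + 28 + 38 = €350.

€350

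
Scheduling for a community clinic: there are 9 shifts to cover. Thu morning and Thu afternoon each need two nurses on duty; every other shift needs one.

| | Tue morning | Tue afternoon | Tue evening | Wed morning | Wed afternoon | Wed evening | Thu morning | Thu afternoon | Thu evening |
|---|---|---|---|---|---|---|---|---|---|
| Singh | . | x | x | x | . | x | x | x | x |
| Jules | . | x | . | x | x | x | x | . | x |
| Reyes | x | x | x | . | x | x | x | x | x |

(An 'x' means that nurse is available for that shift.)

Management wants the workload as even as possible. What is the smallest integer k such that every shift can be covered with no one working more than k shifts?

4

With 3 nurses and 11 worker-slots to fill, someone must work at least ⌈11/3⌉ = 4 shifts, so k ≥ 4.
k = 4 works: Tue morning→Reyes, Tue afternoon→Singh, Tue evening→Singh, Wed morning→Singh, Wed afternoon→Jules, Wed evening→Jules, Thu morning→Jules+Reyes, Thu afternoon→Singh+Reyes, Thu evening→Jules.
Loads: Singh 4, Jules 4, Reyes 3 — all ≤ 4.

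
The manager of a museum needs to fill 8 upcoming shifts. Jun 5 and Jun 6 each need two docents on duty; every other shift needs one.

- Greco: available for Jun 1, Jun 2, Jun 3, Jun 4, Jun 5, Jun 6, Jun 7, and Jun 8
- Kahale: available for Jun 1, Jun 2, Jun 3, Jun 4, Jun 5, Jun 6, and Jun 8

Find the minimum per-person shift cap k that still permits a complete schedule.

With 2 docents and 10 worker-slots to fill, someone must work at least ⌈10/2⌉ = 5 shifts, so k ≥ 5.
k = 5 works: Jun 1→Greco, Jun 2→Greco, Jun 3→Kahale, Jun 4→Kahale, Jun 5→Greco+Kahale, Jun 6→Greco+Kahale, Jun 7→Greco, Jun 8→Kahale.
Loads: Greco 5, Kahale 5 — all ≤ 5.

5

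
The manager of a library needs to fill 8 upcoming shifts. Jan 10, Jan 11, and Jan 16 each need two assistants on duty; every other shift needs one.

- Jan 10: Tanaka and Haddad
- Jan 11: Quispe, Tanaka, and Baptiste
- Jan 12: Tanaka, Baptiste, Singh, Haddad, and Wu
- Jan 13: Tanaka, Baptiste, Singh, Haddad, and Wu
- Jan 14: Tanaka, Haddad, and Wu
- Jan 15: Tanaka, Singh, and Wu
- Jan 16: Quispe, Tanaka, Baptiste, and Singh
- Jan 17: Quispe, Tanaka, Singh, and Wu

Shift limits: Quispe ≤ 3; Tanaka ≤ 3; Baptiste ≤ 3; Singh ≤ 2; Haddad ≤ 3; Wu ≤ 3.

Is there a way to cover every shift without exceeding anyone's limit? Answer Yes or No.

Jan 10 can only be covered by Tanaka and Haddad, so that assignment is forced.
One valid schedule: Jan 10→Tanaka+Haddad, Jan 11→Quispe+Tanaka, Jan 12→Baptiste, Jan 13→Baptiste, Jan 14→Tanaka, Jan 15→Singh, Jan 16→Quispe+Baptiste, Jan 17→Quispe.
Loads: Quispe 3/3, Tanaka 3/3, Baptiste 3/3, Singh 1/2, Haddad 1/3, Wu 0/3 — all within limits.

Yes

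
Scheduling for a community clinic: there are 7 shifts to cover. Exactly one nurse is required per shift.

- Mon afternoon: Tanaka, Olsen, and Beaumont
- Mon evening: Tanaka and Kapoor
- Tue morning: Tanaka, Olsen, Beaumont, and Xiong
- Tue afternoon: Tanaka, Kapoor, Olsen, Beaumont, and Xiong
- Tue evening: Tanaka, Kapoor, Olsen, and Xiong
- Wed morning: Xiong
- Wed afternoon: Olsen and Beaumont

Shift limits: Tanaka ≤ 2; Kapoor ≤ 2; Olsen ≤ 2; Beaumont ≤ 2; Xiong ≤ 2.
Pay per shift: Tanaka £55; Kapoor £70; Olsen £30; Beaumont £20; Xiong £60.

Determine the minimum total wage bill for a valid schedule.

£270

Wed morning can only be covered by Xiong, so that assignment is forced.
Picking the cheapest available nurse for each shift independently would cost £225, but that ignores the shift limits.
An optimal schedule: Mon afternoon→Beaumont, Mon evening→Tanaka, Tue morning→Olsen, Tue afternoon→Tanaka, Tue evening→Olsen, Wed morning→Xiong, Wed afternoon→Beaumont.
Total: 20 + 55 + 30 + 55 + 30 + 60 + 20 = £270.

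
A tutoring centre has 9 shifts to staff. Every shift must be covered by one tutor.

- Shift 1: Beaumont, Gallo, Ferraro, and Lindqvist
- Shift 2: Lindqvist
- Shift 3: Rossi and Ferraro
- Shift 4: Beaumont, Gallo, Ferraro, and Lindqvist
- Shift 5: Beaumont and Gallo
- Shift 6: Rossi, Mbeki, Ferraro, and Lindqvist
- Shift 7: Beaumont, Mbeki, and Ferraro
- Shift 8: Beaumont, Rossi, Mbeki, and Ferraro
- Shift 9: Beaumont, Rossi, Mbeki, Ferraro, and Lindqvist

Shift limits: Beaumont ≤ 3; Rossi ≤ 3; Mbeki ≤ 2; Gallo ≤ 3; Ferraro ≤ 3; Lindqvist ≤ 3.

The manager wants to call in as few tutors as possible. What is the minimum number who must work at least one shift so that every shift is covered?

3

9 slots to fill and no one can take more than 3, so at least ⌈9/3⌉ = 3 tutors are needed.
Beaumont, Rossi, and Lindqvist alone can cover everything: Shift 1→Beaumont, Shift 2→Lindqvist, Shift 3→Rossi, Shift 4→Lindqvist, Shift 5→Beaumont, Shift 6→Rossi, Shift 7→Beaumont, Shift 8→Rossi, Shift 9→Lindqvist.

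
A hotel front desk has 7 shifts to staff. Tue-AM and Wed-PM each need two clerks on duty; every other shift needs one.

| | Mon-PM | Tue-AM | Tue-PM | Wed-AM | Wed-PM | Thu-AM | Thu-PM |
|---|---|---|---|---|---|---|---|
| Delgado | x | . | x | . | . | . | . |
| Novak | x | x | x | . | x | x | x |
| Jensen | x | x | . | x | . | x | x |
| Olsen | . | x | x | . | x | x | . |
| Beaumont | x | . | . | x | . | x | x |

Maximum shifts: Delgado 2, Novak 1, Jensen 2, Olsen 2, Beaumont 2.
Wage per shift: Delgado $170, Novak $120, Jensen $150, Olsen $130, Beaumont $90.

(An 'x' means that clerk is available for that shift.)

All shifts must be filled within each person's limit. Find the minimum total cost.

$1200

Wed-PM can only be covered by Novak and Olsen, so that assignment is forced.
Picking the cheapest available clerk for each shift independently would cost $980, but that ignores the shift limits.
An optimal schedule: Mon-PM→Delgado, Tue-AM→Jensen+Olsen, Tue-PM→Delgado, Wed-AM→Jensen, Wed-PM→Novak+Olsen, Thu-AM→Beaumont, Thu-PM→Beaumont.
Total: 170 + 150 + 130 + 170 + 150 + 120 + 130 + 90 + 90 = $1200.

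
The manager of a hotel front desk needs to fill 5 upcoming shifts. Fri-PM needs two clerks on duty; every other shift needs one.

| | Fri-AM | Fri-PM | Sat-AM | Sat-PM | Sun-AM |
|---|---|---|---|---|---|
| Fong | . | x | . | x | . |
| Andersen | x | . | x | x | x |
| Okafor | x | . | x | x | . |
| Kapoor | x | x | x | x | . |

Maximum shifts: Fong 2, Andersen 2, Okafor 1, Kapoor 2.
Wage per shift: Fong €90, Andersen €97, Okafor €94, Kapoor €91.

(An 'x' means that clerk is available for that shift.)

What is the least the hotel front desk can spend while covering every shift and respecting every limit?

Fri-PM can only be covered by Fong and Kapoor, so that assignment is forced.
Sun-AM can only be covered by Andersen, so that assignment is forced.
Picking the cheapest available clerk for each shift independently would cost €550, but that ignores the shift limits.
An optimal schedule: Fri-AM→Kapoor, Fri-PM→Fong+Kapoor, Sat-AM→Okafor, Sat-PM→Fong, Sun-AM→Andersen.
Total: 91 + 90 + 91 + 94 + 90 + 97 = €553.

€553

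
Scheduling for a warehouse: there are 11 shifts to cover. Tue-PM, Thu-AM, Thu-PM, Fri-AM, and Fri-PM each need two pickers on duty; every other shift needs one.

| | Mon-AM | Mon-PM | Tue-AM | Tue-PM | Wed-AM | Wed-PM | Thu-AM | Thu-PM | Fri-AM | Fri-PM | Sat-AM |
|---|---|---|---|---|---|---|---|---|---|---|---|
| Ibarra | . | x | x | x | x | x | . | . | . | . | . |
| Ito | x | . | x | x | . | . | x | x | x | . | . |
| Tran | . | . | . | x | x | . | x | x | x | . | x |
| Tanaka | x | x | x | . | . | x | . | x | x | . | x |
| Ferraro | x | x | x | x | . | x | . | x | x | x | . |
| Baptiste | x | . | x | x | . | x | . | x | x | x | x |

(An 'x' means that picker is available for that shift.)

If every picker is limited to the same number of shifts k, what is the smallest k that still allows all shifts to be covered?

3

With 6 pickers and 16 worker-slots to fill, someone must work at least ⌈16/6⌉ = 3 shifts, so k ≥ 3.
k = 3 works: Mon-AM→Ito, Mon-PM→Ibarra, Tue-AM→Ito, Tue-PM→Tran+Ferraro, Wed-AM→Ibarra, Wed-PM→Ibarra, Thu-AM→Ito+Tran, Thu-PM→Tanaka+Ferraro, Fri-AM→Tanaka+Baptiste, Fri-PM→Ferraro+Baptiste, Sat-AM→Tran.
Loads: Ibarra 3, Ito 3, Tran 3, Tanaka 2, Ferraro 3, Baptiste 2 — all ≤ 3.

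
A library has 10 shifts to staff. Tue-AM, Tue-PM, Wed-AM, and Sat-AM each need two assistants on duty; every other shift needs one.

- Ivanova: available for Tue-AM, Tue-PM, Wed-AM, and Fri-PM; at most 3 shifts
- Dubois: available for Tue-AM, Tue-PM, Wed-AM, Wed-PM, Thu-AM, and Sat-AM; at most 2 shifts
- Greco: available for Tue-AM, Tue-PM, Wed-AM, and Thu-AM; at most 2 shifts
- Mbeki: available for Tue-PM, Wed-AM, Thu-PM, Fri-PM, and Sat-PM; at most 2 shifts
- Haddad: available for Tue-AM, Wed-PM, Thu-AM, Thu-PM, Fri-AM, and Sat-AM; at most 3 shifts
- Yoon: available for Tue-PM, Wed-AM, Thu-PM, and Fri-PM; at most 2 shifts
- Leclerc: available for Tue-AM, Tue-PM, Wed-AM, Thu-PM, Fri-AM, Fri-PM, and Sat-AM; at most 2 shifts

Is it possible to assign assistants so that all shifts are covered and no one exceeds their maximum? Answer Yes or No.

Yes

Sat-PM can only be covered by Mbeki, so that assignment is forced.
One valid schedule: Tue-AM→Ivanova+Greco, Tue-PM→Ivanova+Greco, Wed-AM→Yoon+Leclerc, Wed-PM→Dubois, Thu-AM→Dubois, Thu-PM→Mbeki, Fri-AM→Haddad, Fri-PM→Ivanova, Sat-AM→Haddad+Leclerc, Sat-PM→Mbeki.
Loads: Ivanova 3/3, Dubois 2/2, Greco 2/2, Mbeki 2/2, Haddad 2/3, Yoon 1/2, Leclerc 2/2 — all within limits.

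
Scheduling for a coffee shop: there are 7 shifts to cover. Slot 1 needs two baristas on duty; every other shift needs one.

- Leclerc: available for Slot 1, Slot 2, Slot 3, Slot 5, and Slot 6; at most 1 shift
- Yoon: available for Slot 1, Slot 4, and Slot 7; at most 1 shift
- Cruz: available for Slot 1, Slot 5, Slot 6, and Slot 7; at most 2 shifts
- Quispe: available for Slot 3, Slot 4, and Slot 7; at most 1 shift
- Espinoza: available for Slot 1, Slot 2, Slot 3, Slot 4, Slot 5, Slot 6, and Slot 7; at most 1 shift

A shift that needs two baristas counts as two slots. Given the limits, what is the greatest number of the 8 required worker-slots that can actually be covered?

Total capacity across all baristas is 1+1+2+1+1 = 6, and 8 slots are needed, so at most 6 can be filled.
An assignment achieving 6: Slot 1→Espinoza, Slot 2→Leclerc, Slot 3→Quispe, Slot 4→Yoon, Slot 5→Cruz, Slot 6→Cruz.
Loads: Leclerc 1/1, Yoon 1/1, Cruz 2/2, Quispe 1/1, Espinoza 1/1.

6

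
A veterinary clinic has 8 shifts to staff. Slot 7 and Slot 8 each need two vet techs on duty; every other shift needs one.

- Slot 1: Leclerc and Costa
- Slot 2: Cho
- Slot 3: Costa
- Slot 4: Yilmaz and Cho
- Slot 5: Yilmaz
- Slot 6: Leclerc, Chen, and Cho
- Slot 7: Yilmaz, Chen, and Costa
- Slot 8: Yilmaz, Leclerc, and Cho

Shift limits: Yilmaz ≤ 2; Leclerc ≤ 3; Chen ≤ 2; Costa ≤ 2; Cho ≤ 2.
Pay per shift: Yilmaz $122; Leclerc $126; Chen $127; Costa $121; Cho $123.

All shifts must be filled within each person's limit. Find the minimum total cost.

Slot 2 can only be covered by Cho, so that assignment is forced.
Slot 3 can only be covered by Costa, so that assignment is forced.
Slot 5 can only be covered by Yilmaz, so that assignment is forced.
Picking the cheapest available vet tech for each shift independently would cost $1220, but that ignores the shift limits.
An optimal schedule: Slot 1→Leclerc, Slot 2→Cho, Slot 3→Costa, Slot 4→Yilmaz, Slot 5→Yilmaz, Slot 6→Leclerc, Slot 7→Chen+Costa, Slot 8→Leclerc+Cho.
Total: 126 + 123 + 121 + 122 + 122 + 126 + 127 + 121 + 126 + 123 = $1237.

$1237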